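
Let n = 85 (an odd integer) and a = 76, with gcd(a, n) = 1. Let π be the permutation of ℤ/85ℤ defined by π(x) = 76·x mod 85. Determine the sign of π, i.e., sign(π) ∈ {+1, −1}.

+1

Trace 76: π^k(76) = [76, 81, 36, 16, 26, 21, 66] for k=0..6.
Decompose π into cycles: lengths [8, 8, 8, 8, 8, 8, 8, 8, 8, 8, 1, 1, 1, 1, 1] (15 cycles, including the fixed point 0).
15 cycles on 85: each ℓ→(−1)^(ℓ−1), product (−1)^70 = +1.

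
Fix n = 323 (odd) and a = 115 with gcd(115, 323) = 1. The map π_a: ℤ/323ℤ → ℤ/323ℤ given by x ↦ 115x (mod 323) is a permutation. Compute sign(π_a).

+1

Start at x=1: 1 → 115 → 305 → 191 → 1 (one orbit).
Decompose π into cycles: lengths [4, 4, 4, 4, 4, 4, 4, 4, 4, 4, 4, 4, 4, 4, 4, 4, 4, 4, 4, 4, 4, 4, 4, 4, 4, 4, 4, 4, 4, 4, 4, 4, 4, 4, 4, 4, 4, 4, 4, 4, 4, 4, 4, 4, 4, 4, 4, 4, 4, 4, 4, 4, 4, 4, 4, 4, 4, 4, 4, 4, 4, 4, 4, 4, 4, 4, 4, 4, 4, 4, 4, 4, 4, 4, 4, 4, 1, 1, 1, 1, 1, 1, 1, 1, 1, 1, 1, 1, 1, 1, 1, 1, 1, 1, 1] (95 cycles, including the fixed point 0).
With 95 cycles on 323 points, sign = (−1)^{323−95} = +1.
The Jacobi symbol (115|323) = +1 (Zolotarev) agrees.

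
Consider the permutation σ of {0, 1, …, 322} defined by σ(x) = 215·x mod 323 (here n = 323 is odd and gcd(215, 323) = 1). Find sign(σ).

-1

Trace 232: π^k(232) = [232, 138, 277, 123, 282, 229, 139] for k=0..6.
Cycle type of π: 144×2 + 16 + 9×2 + 1; total 6 cycles.
6 cycles on 323: each ℓ→(−1)^(ℓ−1), product (−1)^317 = -1.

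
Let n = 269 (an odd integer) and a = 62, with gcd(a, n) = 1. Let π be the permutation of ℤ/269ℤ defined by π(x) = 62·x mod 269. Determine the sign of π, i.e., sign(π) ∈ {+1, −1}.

Trace 78: π^k(78) = [78, 263, 166, 70, 36, 80, 118] for k=0..6.
Decompose π into cycles: lengths [67, 67, 67, 67, 1] (5 cycles, including the fixed point 0).
Σ(ℓ_i−1) = 269−5 = 264; sign = (−1)^264 = +1.
(62|269)_J = +1 (Zolotarev's lemma cross-check).

+1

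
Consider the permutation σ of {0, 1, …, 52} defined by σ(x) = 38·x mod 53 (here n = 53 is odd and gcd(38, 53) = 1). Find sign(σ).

Start at x=36: 36 → 43 → 44 → 29 → 42 → 6 → 16 → … (one orbit).
The orbit structure of x ↦ 38x mod 53: 3 orbits of sizes [26, 26, 1].
n − c = 53 − 3 = 50; sign = (−1)^50 = +1.

+1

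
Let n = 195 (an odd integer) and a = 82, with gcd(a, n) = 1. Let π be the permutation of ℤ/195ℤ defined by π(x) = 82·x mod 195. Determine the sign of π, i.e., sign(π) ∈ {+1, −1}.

Trace 88: π^k(88) = [88, 1, 82, 94, 103, 61, 127] for k=0..6.
Cycle type of π: 12×12 + 6×6 + 4×3 + 1×3; total 24 cycles.
sign(π) = (−1)^{n − #cycles} = (−1)^{195−24} = (−1)^171 = -1.
Via Zolotarev, sign(π_{82}) = (82|195) = -1.

-1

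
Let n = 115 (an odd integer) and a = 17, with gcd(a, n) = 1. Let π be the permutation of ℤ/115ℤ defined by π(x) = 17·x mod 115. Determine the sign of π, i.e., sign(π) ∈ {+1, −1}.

Trace 107: π^k(107) = [107, 94, 103, 26, 97, 39, 88] for k=0..6.
π_17 has 5 disjoint cycles with lengths [44, 44, 22, 4, 1] on {0,…,114}.
5 cycles on 115: each ℓ→(−1)^(ℓ−1), product (−1)^110 = +1.

+1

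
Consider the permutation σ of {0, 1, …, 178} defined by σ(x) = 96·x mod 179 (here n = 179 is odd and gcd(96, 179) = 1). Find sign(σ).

-1

Orbit of 69 under x↦96x: [69, 1, 96, 87, 118, 51, 63]… (length divides ord_179(96)).
Decompose π into cycles: lengths [178, 1] (2 cycles, including the fixed point 0).
n − c = 179 − 2 = 177; sign = (−1)^177 = -1.
Check: (96/179) = -1 by Zolotarev.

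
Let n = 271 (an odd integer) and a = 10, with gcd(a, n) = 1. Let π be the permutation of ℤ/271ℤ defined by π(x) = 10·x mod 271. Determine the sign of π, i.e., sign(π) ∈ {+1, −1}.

Orbit of 100 under x↦10x: [100, 187, 244, 1, 10]… (length divides ord_271(10)).
55 cycles of lengths [5, 5, 5, 5, 5, 5, 5, 5, 5, 5, 5, 5, 5, 5, 5, 5, 5, 5, 5, 5, 5, 5, 5, 5, 5, 5, 5, 5, 5, 5, 5, 5, 5, 5, 5, 5, 5, 5, 5, 5, 5, 5, 5, 5, 5, 5, 5, 5, 5, 5, 5, 5, 5, 5, 1].
n − c = 271 − 55 = 216; sign = (−1)^216 = +1.
Check: (10/271) = +1 by Zolotarev.

+1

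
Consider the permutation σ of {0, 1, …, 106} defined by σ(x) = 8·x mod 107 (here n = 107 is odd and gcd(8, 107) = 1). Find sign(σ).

-1

Orbit of 60 under x↦8x: [60, 52, 95, 11, 88, 62, 68]… (length divides ord_107(8)).
Decompose π into cycles: lengths [106, 1] (2 cycles, including the fixed point 0).
2 cycles on 107: each ℓ→(−1)^(ℓ−1), product (−1)^105 = -1.
Check: (8/107) = -1 by Zolotarev.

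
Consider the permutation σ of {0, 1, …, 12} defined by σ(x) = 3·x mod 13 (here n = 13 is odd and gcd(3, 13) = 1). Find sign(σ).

+1

Orbit of 1 under x↦3x: [1, 3, 9]… (length divides ord_13(3)).
Cycle lengths of π_3 on ℤ/13ℤ: [3, 3, 3, 3, 1]; 5 cycles in total.
5 cycles on 13: each ℓ→(−1)^(ℓ−1), product (−1)^8 = +1.
Check: (3/13) = +1 by Zolotarev.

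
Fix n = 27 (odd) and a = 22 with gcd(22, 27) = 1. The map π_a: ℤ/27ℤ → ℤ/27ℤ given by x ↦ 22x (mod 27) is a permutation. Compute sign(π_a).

+1

Start at x=25: 25 → 10 → 4 → 7 → 19 → 13 → 16 → … (one orbit).
Cycle lengths of π_22 on ℤ/27ℤ: [9, 9, 3, 3, 1, 1, 1]; 7 cycles in total.
sign(π) = (−1)^{n − #cycles} = (−1)^{27−7} = (−1)^20 = +1.
Check: (22/27) = +1 by Zolotarev.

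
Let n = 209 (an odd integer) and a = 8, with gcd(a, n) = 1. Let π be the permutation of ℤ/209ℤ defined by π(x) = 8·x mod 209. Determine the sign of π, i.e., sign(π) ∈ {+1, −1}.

+1

Orbit of 159 under x↦8x: [159, 18, 144, 107, 20, 160, 26]… (length divides ord_209(8)).
The orbit structure of x ↦ 8x mod 209: 11 orbits of sizes [30, 30, 30, 30, 30, 30, 10, 6, 6, 6, 1].
n − c = 209 − 11 = 198; sign = (−1)^198 = +1.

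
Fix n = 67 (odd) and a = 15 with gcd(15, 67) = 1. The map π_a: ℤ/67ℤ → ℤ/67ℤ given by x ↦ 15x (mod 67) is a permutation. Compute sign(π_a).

+1

Trace 64: π^k(64) = [64, 22, 62, 59, 14, 9, 1] for k=0..6.
Cycle lengths of π_15 on ℤ/67ℤ: [11, 11, 11, 11, 11, 11, 1]; 7 cycles in total.
sign(π) = (−1)^{n − #cycles} = (−1)^{67−7} = (−1)^60 = +1.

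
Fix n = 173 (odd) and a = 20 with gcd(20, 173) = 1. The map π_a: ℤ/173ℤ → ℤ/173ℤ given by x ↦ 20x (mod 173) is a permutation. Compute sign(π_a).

Orbit of 137 under x↦20x: [137, 145, 132, 45, 35, 8, 160]… (length divides ord_173(20)).
π_20 has 2 disjoint cycles with lengths [172, 1] on {0,…,172}.
With 2 cycles on 173 points, sign = (−1)^{173−2} = -1.
(20|173)_J = -1 (Zolotarev's lemma cross-check).

-1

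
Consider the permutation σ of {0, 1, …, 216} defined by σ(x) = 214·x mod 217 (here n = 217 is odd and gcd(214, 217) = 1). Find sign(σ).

Orbit of 25 under x↦214x: [25, 142, 8, 193, 72, 1, 214]… (length divides ord_217(214)).
Cycle type of π: 15×14 + 3×2 + 1; total 17 cycles.
sign(π) = (−1)^{n − #cycles} = (−1)^{217−17} = (−1)^200 = +1.
(214|217)_J = +1 (Zolotarev's lemma cross-check).

+1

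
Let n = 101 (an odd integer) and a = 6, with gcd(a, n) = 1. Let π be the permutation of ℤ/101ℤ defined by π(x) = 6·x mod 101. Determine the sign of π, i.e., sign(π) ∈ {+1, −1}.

Start at x=17: 17 → 1 → 6 → 36 → 14 → 84 → 100 → … (one orbit).
Decompose π into cycles: lengths [10, 10, 10, 10, 10, 10, 10, 10, 10, 10, 1] (11 cycles, including the fixed point 0).
101 − 11 = 90 transpositions; sign(π) = (−1)^90 = +1.

+1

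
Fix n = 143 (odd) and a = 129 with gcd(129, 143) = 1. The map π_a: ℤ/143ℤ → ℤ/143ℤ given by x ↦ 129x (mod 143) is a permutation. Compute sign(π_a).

-1

Orbit of 51 under x↦129x: [51, 1, 129, 53, 116, 92, 142]… (length divides ord_143(129)).
Decompose π into cycles: lengths [10, 10, 10, 10, 10, 10, 10, 10, 10, 10, 10, 10, 10, 2, 2, 2, 2, 2, 2, 1] (20 cycles, including the fixed point 0).
sign(π) = (−1)^{n − #cycles} = (−1)^{143−20} = (−1)^123 = -1.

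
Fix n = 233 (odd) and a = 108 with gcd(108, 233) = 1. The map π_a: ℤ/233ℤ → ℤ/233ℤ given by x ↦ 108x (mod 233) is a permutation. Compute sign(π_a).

-1

Start at x=122: 122 → 128 → 77 → 161 → 146 → 157 → 180 → … (one orbit).
Decompose π into cycles: lengths [232, 1] (2 cycles, including the fixed point 0).
Σ(ℓ_i−1) = 233−2 = 231; sign = (−1)^231 = -1.
The Jacobi symbol (108|233) = -1 (Zolotarev) agrees.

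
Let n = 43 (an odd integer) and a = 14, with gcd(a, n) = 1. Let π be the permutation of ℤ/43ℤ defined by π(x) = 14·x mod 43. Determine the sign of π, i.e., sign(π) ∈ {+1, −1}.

Start at x=4: 4 → 13 → 10 → 11 → 25 → 6 → 41 → … (one orbit).
The orbit structure of x ↦ 14x mod 43: 3 orbits of sizes [21, 21, 1].
With 3 cycles on 43 points, sign = (−1)^{43−3} = +1.
Zolotarev: (14|43) = +1, matching the cycle-count sign.

+1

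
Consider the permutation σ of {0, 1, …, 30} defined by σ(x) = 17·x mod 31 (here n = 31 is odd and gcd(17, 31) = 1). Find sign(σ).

Start at x=11: 11 → 1 → 17 → 10 → 15 → 7 → 26 → … (one orbit).
Cycle lengths of π_17 on ℤ/31ℤ: [30, 1]; 2 cycles in total.
31 − 2 = 29 transpositions; sign(π) = (−1)^29 = -1.
The Jacobi symbol (17|31) = -1 (Zolotarev) agrees.

-1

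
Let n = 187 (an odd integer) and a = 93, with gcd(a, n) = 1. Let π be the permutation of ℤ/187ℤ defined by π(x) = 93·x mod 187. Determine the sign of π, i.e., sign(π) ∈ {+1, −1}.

Trace 16: π^k(16) = [16, 179, 4, 185, 1, 93, 47] for k=0..6.
π_93 has 9 disjoint cycles with lengths [40, 40, 40, 40, 8, 8, 5, 5, 1] on {0,…,186}.
Σ(ℓ_i−1) = 187−9 = 178; sign = (−1)^178 = +1.
Zolotarev: (93|187) = +1, matching the cycle-count sign.

+1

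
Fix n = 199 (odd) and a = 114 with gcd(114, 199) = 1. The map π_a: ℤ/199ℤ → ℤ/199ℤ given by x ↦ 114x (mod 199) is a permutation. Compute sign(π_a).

Orbit of 1 under x↦114x: [1, 114, 61, 188, 139, 125, 121]… (length divides ord_199(114)).
Cycle type of π: 11×18 + 1; total 19 cycles.
Σ(ℓ_i−1) = 199−19 = 180; sign = (−1)^180 = +1.
The Jacobi symbol (114|199) = +1 (Zolotarev) agrees.

+1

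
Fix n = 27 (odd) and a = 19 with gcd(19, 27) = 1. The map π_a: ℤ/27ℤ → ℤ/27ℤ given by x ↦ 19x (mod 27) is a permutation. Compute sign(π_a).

Start at x=10: 10 → 1 → 19 → 10 (one orbit).
The orbit structure of x ↦ 19x mod 27: 15 orbits of sizes [3, 3, 3, 3, 3, 3, 1, 1, 1, 1, 1, 1, 1, 1, 1].
With 15 cycles on 27 points, sign = (−1)^{27−15} = +1.
(19|27)_J = +1 (Zolotarev's lemma cross-check).

+1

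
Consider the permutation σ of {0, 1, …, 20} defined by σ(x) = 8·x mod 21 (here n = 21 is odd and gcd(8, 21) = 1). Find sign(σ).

Trace 8: π^k(8) = [8, 1] for k=0..1.
14 cycles of lengths [2, 2, 2, 2, 2, 2, 2, 1, 1, 1, 1, 1, 1, 1].
With 14 cycles on 21 points, sign = (−1)^{21−14} = -1.

-1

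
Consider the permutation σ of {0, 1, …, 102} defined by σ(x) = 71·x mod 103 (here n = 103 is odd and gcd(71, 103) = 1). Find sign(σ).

-1

Trace 14: π^k(14) = [14, 67, 19, 10, 92, 43, 66] for k=0..6.
Cycle lengths of π_71 on ℤ/103ℤ: [102, 1]; 2 cycles in total.
n − c = 103 − 2 = 101; sign = (−1)^101 = -1.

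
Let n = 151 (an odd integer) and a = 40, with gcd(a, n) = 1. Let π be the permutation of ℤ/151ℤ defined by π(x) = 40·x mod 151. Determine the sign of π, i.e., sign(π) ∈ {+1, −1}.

Orbit of 25 under x↦40x: [25, 94, 136, 4, 9, 58, 55]… (length divides ord_151(40)).
Cycle lengths of π_40 on ℤ/151ℤ: [75, 75, 1]; 3 cycles in total.
n − c = 151 − 3 = 148; sign = (−1)^148 = +1.
Check: (40/151) = +1 by Zolotarev.

+1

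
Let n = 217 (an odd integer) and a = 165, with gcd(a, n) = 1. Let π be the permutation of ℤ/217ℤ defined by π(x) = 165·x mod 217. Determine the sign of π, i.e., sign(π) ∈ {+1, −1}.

+1

Trace 102: π^k(102) = [102, 121, 1, 165, 100, 8, 18] for k=0..6.
The orbit structure of x ↦ 165x mod 217: 17 orbits of sizes [15, 15, 15, 15, 15, 15, 15, 15, 15, 15, 15, 15, 15, 15, 3, 3, 1].
With 17 cycles on 217 points, sign = (−1)^{217−17} = +1.
The Jacobi symbol (165|217) = +1 (Zolotarev) agrees.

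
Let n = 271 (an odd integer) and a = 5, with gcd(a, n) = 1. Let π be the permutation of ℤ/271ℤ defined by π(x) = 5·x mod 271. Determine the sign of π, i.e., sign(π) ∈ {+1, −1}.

+1

Start at x=28: 28 → 140 → 158 → 248 → 156 → 238 → 106 → … (one orbit).
Decompose π into cycles: lengths [27, 27, 27, 27, 27, 27, 27, 27, 27, 27, 1] (11 cycles, including the fixed point 0).
271 − 11 = 260 transpositions; sign(π) = (−1)^260 = +1.
Check: (5/271) = +1 by Zolotarev.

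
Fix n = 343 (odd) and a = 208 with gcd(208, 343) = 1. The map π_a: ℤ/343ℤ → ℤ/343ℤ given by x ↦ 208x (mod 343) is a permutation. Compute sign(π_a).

-1

Start at x=64: 64 → 278 → 200 → 97 → 282 → 3 → 281 → … (one orbit).
4 cycles of lengths [294, 42, 6, 1].
With 4 cycles on 343 points, sign = (−1)^{343−4} = -1.
Zolotarev: (208|343) = -1, matching the cycle-count sign.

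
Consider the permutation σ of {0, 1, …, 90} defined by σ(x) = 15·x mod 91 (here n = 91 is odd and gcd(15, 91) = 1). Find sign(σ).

Orbit of 1 under x↦15x: [1, 15, 43, 8, 29, 71, 64]… (length divides ord_91(15)).
14 cycles of lengths [12, 12, 12, 12, 12, 12, 12, 1, 1, 1, 1, 1, 1, 1].
Σ(ℓ_i−1) = 91−14 = 77; sign = (−1)^77 = -1.
Zolotarev: (15|91) = -1, matching the cycle-count sign.

-1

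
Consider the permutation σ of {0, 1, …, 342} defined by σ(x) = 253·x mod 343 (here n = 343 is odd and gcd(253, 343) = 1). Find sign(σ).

+1

Orbit of 99 under x↦253x: [99, 8, 309, 316, 29, 134, 288]… (length divides ord_343(253)).
Cycle lengths of π_253 on ℤ/343ℤ: [49, 49, 49, 49, 49, 49, 7, 7, 7, 7, 7, 7, 1, 1, 1, 1, 1, 1, 1]; 19 cycles in total.
sign(π) = (−1)^{n − #cycles} = (−1)^{343−19} = (−1)^324 = +1.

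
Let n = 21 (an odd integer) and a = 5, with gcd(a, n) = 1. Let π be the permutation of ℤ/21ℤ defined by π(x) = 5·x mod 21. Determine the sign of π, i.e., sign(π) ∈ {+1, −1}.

+1

Orbit of 1 under x↦5x: [1, 5, 4, 20, 16, 17]… (length divides ord_21(5)).
Cycle type of π: 6×3 + 2 + 1; total 5 cycles.
21 − 5 = 16 transpositions; sign(π) = (−1)^16 = +1.
The Jacobi symbol (5|21) = +1 (Zolotarev) agrees.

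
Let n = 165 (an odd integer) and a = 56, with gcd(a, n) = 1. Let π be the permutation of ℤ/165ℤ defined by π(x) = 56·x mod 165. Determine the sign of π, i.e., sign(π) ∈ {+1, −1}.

Orbit of 56 under x↦56x: [56, 1]… (length divides ord_165(56)).
Decompose π into cycles: lengths [2, 2, 2, 2, 2, 2, 2, 2, 2, 2, 2, 2, 2, 2, 2, 2, 2, 2, 2, 2, 2, 2, 2, 2, 2, 2, 2, 2, 2, 2, 2, 2, 2, 2, 2, 2, 2, 2, 2, 2, 2, 2, 2, 2, 2, 2, 2, 2, 2, 2, 2, 2, 2, 2, 2, 1, 1, 1, 1, 1, 1, 1, 1, 1, 1, 1, 1, 1, 1, 1, 1, 1, 1, 1, 1, 1, 1, 1, 1, 1, 1, 1, 1, 1, 1, 1, 1, 1, 1, 1, 1, 1, 1, 1, 1, 1, 1, 1, 1, 1, 1, 1, 1, 1, 1, 1, 1, 1, 1, 1] (110 cycles, including the fixed point 0).
n − c = 165 − 110 = 55; sign = (−1)^55 = -1.
Via Zolotarev, sign(π_{56}) = (56|165) = -1.

-1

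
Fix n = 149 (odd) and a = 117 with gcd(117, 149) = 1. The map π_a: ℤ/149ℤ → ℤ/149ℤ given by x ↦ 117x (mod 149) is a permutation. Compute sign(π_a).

-1

Orbit of 53 under x↦117x: [53, 92, 36, 40, 61, 134, 33]… (length divides ord_149(117)).
π_117 has 2 disjoint cycles with lengths [148, 1] on {0,…,148}.
With 2 cycles on 149 points, sign = (−1)^{149−2} = -1.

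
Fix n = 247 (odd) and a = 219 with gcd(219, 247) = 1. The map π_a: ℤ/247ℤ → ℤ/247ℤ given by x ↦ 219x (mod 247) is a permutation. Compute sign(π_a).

+1

Orbit of 219 under x↦219x: [219, 43, 31, 120, 98, 220, 15]… (length divides ord_247(219)).
Decompose π into cycles: lengths [36, 36, 36, 36, 36, 36, 18, 12, 1] (9 cycles, including the fixed point 0).
247 − 9 = 238 transpositions; sign(π) = (−1)^238 = +1.
(219|247)_J = +1 (Zolotarev's lemma cross-check).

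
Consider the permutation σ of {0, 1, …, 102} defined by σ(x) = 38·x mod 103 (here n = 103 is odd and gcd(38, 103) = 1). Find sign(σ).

Orbit of 98 under x↦38x: [98, 16, 93, 32, 83, 64, 63]… (length divides ord_103(38)).
Decompose π into cycles: lengths [51, 51, 1] (3 cycles, including the fixed point 0).
With 3 cycles on 103 points, sign = (−1)^{103−3} = +1.
Check: (38/103) = +1 by Zolotarev.

+1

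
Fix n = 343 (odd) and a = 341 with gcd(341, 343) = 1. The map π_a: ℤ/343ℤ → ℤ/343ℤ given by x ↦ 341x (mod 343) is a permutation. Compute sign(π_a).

-1

Start at x=226: 226 → 234 → 218 → 250 → 186 → 314 → 58 → … (one orbit).
The orbit structure of x ↦ 341x mod 343: 4 orbits of sizes [294, 42, 6, 1].
4 cycles on 343: each ℓ→(−1)^(ℓ−1), product (−1)^339 = -1.
(341|343)_J = -1 (Zolotarev's lemma cross-check).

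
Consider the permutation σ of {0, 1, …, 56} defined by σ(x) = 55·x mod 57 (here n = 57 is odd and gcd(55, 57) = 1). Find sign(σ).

+1

Start at x=28: 28 → 1 → 55 → 4 → 49 → 16 → 25 → … (one orbit).
The orbit structure of x ↦ 55x mod 57: 9 orbits of sizes [9, 9, 9, 9, 9, 9, 1, 1, 1].
9 cycles on 57: each ℓ→(−1)^(ℓ−1), product (−1)^48 = +1.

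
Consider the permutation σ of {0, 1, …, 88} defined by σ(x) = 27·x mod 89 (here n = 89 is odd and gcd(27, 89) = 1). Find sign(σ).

Trace 65: π^k(65) = [65, 64, 37, 20, 6, 73, 13] for k=0..6.
Cycle type of π: 88 + 1; total 2 cycles.
With 2 cycles on 89 points, sign = (−1)^{89−2} = -1.

-1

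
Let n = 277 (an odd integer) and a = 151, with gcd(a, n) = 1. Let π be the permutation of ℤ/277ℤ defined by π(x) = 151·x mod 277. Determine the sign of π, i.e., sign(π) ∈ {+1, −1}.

Trace 154: π^k(154) = [154, 263, 102, 167, 10, 125, 39] for k=0..6.
2 cycles of lengths [276, 1].
sign(π) = (−1)^{n − #cycles} = (−1)^{277−2} = (−1)^275 = -1.
(151|277)_J = -1 (Zolotarev's lemma cross-check).

-1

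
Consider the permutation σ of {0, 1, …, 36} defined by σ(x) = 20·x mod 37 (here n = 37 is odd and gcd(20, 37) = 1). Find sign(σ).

Trace 16: π^k(16) = [16, 24, 36, 17, 7, 29, 25] for k=0..6.
Cycle type of π: 36 + 1; total 2 cycles.
n − c = 37 − 2 = 35; sign = (−1)^35 = -1.
(20|37)_J = -1 (Zolotarev's lemma cross-check).

-1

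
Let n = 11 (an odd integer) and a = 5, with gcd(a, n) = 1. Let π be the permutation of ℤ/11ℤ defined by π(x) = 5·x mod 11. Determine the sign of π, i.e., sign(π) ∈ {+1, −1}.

+1

Start at x=1: 1 → 5 → 3 → 4 → 9 → 1 (one orbit).
The orbit structure of x ↦ 5x mod 11: 3 orbits of sizes [5, 5, 1].
n − c = 11 − 3 = 8; sign = (−1)^8 = +1.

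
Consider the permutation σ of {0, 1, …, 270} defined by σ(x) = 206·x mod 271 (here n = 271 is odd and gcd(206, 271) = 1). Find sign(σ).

Orbit of 5 under x↦206x: [5, 217, 258, 32, 88, 242, 259]… (length divides ord_271(206)).
Cycle lengths of π_206 on ℤ/271ℤ: [27, 27, 27, 27, 27, 27, 27, 27, 27, 27, 1]; 11 cycles in total.
With 11 cycles on 271 points, sign = (−1)^{271−11} = +1.
The Jacobi symbol (206|271) = +1 (Zolotarev) agrees.

+1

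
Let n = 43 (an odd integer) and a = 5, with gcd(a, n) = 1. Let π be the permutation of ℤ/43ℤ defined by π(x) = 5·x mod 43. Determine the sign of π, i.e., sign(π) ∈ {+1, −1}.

-1

Trace 1: π^k(1) = [1, 5, 25, 39, 23, 29, 16] for k=0..6.
2 cycles of lengths [42, 1].
sign(π) = (−1)^{n − #cycles} = (−1)^{43−2} = (−1)^41 = -1.
Check: (5/43) = -1 by Zolotarev.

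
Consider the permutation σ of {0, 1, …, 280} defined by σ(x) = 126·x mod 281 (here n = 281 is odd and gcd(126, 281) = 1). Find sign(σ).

+1

Trace 43: π^k(43) = [43, 79, 119, 101, 81, 90, 100] for k=0..6.
Decompose π into cycles: lengths [70, 70, 70, 70, 1] (5 cycles, including the fixed point 0).
sign(π) = (−1)^{n − #cycles} = (−1)^{281−5} = (−1)^276 = +1.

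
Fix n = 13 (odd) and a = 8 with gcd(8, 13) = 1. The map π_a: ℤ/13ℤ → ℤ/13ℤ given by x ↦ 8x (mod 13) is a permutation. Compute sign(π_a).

-1

Orbit of 8 under x↦8x: [8, 12, 5, 1]… (length divides ord_13(8)).
The orbit structure of x ↦ 8x mod 13: 4 orbits of sizes [4, 4, 4, 1].
With 4 cycles on 13 points, sign = (−1)^{13−4} = -1.
(8|13)_J = -1 (Zolotarev's lemma cross-check).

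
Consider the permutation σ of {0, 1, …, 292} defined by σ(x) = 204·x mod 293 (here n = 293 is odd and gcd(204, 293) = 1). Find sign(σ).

-1

Orbit of 188 under x↦204x: [188, 262, 122, 276, 48, 123, 187]… (length divides ord_293(204)).
Cycle type of π: 292 + 1; total 2 cycles.
293 − 2 = 291 transpositions; sign(π) = (−1)^291 = -1.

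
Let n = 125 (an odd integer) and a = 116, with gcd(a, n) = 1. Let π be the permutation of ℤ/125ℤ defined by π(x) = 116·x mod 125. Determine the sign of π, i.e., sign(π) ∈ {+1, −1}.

+1

Start at x=21: 21 → 61 → 76 → 66 → 31 → 96 → 11 → … (one orbit).
Cycle type of π: 25×4 + 5×4 + 1×5; total 13 cycles.
sign(π) = (−1)^{n − #cycles} = (−1)^{125−13} = (−1)^112 = +1.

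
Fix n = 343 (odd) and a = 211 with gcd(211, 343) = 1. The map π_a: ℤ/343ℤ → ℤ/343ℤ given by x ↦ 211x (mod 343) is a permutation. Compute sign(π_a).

Start at x=50: 50 → 260 → 323 → 239 → 8 → 316 → 134 → … (one orbit).
The orbit structure of x ↦ 211x mod 343: 19 orbits of sizes [49, 49, 49, 49, 49, 49, 7, 7, 7, 7, 7, 7, 1, 1, 1, 1, 1, 1, 1].
With 19 cycles on 343 points, sign = (−1)^{343−19} = +1.
The Jacobi symbol (211|343) = +1 (Zolotarev) agrees.

+1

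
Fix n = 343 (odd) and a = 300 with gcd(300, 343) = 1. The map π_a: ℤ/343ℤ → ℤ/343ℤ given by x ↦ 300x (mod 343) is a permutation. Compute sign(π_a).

-1

Start at x=202: 202 → 232 → 314 → 218 → 230 → 57 → 293 → … (one orbit).
Cycle type of π: 98×3 + 14×3 + 2×3 + 1; total 10 cycles.
Σ(ℓ_i−1) = 343−10 = 333; sign = (−1)^333 = -1.
Check: (300/343) = -1 by Zolotarev.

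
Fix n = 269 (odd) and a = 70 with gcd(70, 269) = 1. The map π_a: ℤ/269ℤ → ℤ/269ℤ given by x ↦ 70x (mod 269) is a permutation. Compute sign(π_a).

+1

Start at x=136: 136 → 105 → 87 → 172 → 204 → 23 → 265 → … (one orbit).
Cycle lengths of π_70 on ℤ/269ℤ: [67, 67, 67, 67, 1]; 5 cycles in total.
With 5 cycles on 269 points, sign = (−1)^{269−5} = +1.
Zolotarev: (70|269) = +1, matching the cycle-count sign.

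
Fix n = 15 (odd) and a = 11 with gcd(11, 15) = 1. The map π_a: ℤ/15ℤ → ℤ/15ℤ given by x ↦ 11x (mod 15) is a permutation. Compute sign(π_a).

-1

Start at x=11: 11 → 1 → 11 (one orbit).
Cycle type of π: 2×5 + 1×5; total 10 cycles.
15 − 10 = 5 transpositions; sign(π) = (−1)^5 = -1.
Zolotarev: (11|15) = -1, matching the cycle-count sign.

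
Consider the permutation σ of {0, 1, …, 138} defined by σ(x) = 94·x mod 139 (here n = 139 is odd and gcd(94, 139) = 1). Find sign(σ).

Start at x=23: 23 → 77 → 10 → 106 → 95 → 34 → 138 → … (one orbit).
4 cycles of lengths [46, 46, 46, 1].
4 cycles on 139: each ℓ→(−1)^(ℓ−1), product (−1)^135 = -1.
Zolotarev: (94|139) = -1, matching the cycle-count sign.

-1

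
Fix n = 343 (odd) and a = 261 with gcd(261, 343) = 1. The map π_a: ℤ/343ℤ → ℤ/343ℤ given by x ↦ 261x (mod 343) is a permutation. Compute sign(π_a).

+1

Start at x=144: 144 → 197 → 310 → 305 → 29 → 23 → 172 → … (one orbit).
Cycle lengths of π_261 on ℤ/343ℤ: [147, 147, 21, 21, 3, 3, 1]; 7 cycles in total.
sign(π) = (−1)^{n − #cycles} = (−1)^{343−7} = (−1)^336 = +1.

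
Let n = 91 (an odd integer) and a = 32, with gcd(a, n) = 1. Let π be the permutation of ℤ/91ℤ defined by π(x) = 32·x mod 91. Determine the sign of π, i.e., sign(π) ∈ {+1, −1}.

-1

Start at x=37: 37 → 1 → 32 → 23 → 8 → 74 → 2 → … (one orbit).
Decompose π into cycles: lengths [12, 12, 12, 12, 12, 12, 12, 3, 3, 1] (10 cycles, including the fixed point 0).
With 10 cycles on 91 points, sign = (−1)^{91−10} = -1.
Via Zolotarev, sign(π_{32}) = (32|91) = -1.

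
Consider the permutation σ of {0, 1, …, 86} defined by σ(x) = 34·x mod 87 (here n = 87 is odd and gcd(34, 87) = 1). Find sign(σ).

Orbit of 13 under x↦34x: [13, 7, 64, 1, 34, 25, 67]… (length divides ord_87(34)).
Decompose π into cycles: lengths [14, 14, 14, 14, 14, 14, 1, 1, 1] (9 cycles, including the fixed point 0).
9 cycles on 87: each ℓ→(−1)^(ℓ−1), product (−1)^78 = +1.
The Jacobi symbol (34|87) = +1 (Zolotarev) agrees.

+1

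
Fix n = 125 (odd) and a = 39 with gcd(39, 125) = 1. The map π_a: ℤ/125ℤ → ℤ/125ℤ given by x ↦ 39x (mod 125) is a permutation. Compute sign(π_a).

+1

Orbit of 39 under x↦39x: [39, 21, 69, 66, 74, 11, 54]… (length divides ord_125(39)).
Cycle type of π: 50×2 + 10×2 + 2×2 + 1; total 7 cycles.
125 − 7 = 118 transpositions; sign(π) = (−1)^118 = +1.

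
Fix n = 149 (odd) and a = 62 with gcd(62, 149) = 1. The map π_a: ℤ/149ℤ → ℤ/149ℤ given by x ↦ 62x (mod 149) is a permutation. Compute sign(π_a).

Start at x=146: 146 → 112 → 90 → 67 → 131 → 76 → 93 → … (one orbit).
π_62 has 2 disjoint cycles with lengths [148, 1] on {0,…,148}.
n − c = 149 − 2 = 147; sign = (−1)^147 = -1.

-1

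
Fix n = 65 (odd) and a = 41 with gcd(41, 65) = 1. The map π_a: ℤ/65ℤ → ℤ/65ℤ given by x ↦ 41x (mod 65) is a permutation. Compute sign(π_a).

Start at x=61: 61 → 31 → 36 → 46 → 1 → 41 → 56 → … (one orbit).
Cycle lengths of π_41 on ℤ/65ℤ: [12, 12, 12, 12, 12, 1, 1, 1, 1, 1]; 10 cycles in total.
sign(π) = (−1)^{n − #cycles} = (−1)^{65−10} = (−1)^55 = -1.

-1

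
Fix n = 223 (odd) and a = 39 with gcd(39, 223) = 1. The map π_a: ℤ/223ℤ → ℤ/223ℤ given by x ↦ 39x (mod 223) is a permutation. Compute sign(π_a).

+1

Trace 39: π^k(39) = [39, 183, 1] for k=0..2.
π_39 has 75 disjoint cycles with lengths [3, 3, 3, 3, 3, 3, 3, 3, 3, 3, 3, 3, 3, 3, 3, 3, 3, 3, 3, 3, 3, 3, 3, 3, 3, 3, 3, 3, 3, 3, 3, 3, 3, 3, 3, 3, 3, 3, 3, 3, 3, 3, 3, 3, 3, 3, 3, 3, 3, 3, 3, 3, 3, 3, 3, 3, 3, 3, 3, 3, 3, 3, 3, 3, 3, 3, 3, 3, 3, 3, 3, 3, 3, 3, 1] on {0,…,222}.
Σ(ℓ_i−1) = 223−75 = 148; sign = (−1)^148 = +1.
(39|223)_J = +1 (Zolotarev's lemma cross-check).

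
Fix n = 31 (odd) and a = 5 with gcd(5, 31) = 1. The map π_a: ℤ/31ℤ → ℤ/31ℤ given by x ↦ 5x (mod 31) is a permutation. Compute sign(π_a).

+1

Orbit of 1 under x↦5x: [1, 5, 25]… (length divides ord_31(5)).
π_5 has 11 disjoint cycles with lengths [3, 3, 3, 3, 3, 3, 3, 3, 3, 3, 1] on {0,…,30}.
31 − 11 = 20 transpositions; sign(π) = (−1)^20 = +1.
Via Zolotarev, sign(π_{5}) = (5|31) = +1.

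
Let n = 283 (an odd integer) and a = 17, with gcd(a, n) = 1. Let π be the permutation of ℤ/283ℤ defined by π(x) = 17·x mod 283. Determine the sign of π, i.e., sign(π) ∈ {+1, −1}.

Trace 70: π^k(70) = [70, 58, 137, 65, 256, 107, 121] for k=0..6.
Cycle lengths of π_17 on ℤ/283ℤ: [282, 1]; 2 cycles in total.
283 − 2 = 281 transpositions; sign(π) = (−1)^281 = -1.
Zolotarev: (17|283) = -1, matching the cycle-count sign.

-1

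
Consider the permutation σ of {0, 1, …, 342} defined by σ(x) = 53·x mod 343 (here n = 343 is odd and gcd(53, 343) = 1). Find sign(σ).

Start at x=155: 155 → 326 → 128 → 267 → 88 → 205 → 232 → … (one orbit).
Cycle type of π: 147×2 + 21×2 + 3×2 + 1; total 7 cycles.
sign(π) = (−1)^{n − #cycles} = (−1)^{343−7} = (−1)^336 = +1.
Zolotarev: (53|343) = +1, matching the cycle-count sign.

+1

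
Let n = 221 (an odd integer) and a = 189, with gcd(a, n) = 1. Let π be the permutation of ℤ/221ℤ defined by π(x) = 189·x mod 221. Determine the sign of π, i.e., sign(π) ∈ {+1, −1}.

Start at x=110: 110 → 16 → 151 → 30 → 145 → 1 → 189 → … (one orbit).
Cycle type of π: 24×8 + 12 + 8×2 + 1; total 12 cycles.
sign(π) = (−1)^{n − #cycles} = (−1)^{221−12} = (−1)^209 = -1.
(189|221)_J = -1 (Zolotarev's lemma cross-check).

-1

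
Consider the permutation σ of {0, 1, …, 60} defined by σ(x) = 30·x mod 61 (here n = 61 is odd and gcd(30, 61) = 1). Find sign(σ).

Start at x=9: 9 → 26 → 48 → 37 → 12 → 55 → 3 → … (one orbit).
Decompose π into cycles: lengths [60, 1] (2 cycles, including the fixed point 0).
2 cycles on 61: each ℓ→(−1)^(ℓ−1), product (−1)^59 = -1.
Via Zolotarev, sign(π_{30}) = (30|61) = -1.

-1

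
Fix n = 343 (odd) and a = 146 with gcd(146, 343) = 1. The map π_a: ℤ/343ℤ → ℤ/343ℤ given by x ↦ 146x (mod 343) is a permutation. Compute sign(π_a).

-1

Trace 244: π^k(244) = [244, 295, 195, 1, 146, 50, 97] for k=0..6.
π_146 has 46 disjoint cycles with lengths [14, 14, 14, 14, 14, 14, 14, 14, 14, 14, 14, 14, 14, 14, 14, 14, 14, 14, 14, 14, 14, 2, 2, 2, 2, 2, 2, 2, 2, 2, 2, 2, 2, 2, 2, 2, 2, 2, 2, 2, 2, 2, 2, 2, 2, 1] on {0,…,342}.
With 46 cycles on 343 points, sign = (−1)^{343−46} = -1.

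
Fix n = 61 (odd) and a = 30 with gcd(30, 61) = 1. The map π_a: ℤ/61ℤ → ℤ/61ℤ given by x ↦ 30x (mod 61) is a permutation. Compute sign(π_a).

Trace 23: π^k(23) = [23, 19, 21, 20, 51, 5, 28] for k=0..6.
Decompose π into cycles: lengths [60, 1] (2 cycles, including the fixed point 0).
2 cycles on 61: each ℓ→(−1)^(ℓ−1), product (−1)^59 = -1.
Check: (30/61) = -1 by Zolotarev.

-1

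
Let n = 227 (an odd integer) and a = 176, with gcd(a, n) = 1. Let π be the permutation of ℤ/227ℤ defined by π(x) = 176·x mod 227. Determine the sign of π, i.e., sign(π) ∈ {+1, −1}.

Trace 19: π^k(19) = [19, 166, 160, 12, 69, 113, 139] for k=0..6.
Cycle lengths of π_176 on ℤ/227ℤ: [113, 113, 1]; 3 cycles in total.
n − c = 227 − 3 = 224; sign = (−1)^224 = +1.

+1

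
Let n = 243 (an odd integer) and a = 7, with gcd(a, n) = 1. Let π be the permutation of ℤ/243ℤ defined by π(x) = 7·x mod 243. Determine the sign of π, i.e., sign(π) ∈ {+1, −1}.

+1

Trace 88: π^k(88) = [88, 130, 181, 52, 121, 118, 97] for k=0..6.
Cycle lengths of π_7 on ℤ/243ℤ: [81, 81, 27, 27, 9, 9, 3, 3, 1, 1, 1]; 11 cycles in total.
Σ(ℓ_i−1) = 243−11 = 232; sign = (−1)^232 = +1.
Check: (7/243) = +1 by Zolotarev.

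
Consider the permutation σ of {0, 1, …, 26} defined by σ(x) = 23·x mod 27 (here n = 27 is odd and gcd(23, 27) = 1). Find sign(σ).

Start at x=26: 26 → 4 → 11 → 10 → 14 → 25 → 8 → … (one orbit).
Cycle type of π: 18 + 6 + 2 + 1; total 4 cycles.
Σ(ℓ_i−1) = 27−4 = 23; sign = (−1)^23 = -1.
Zolotarev: (23|27) = -1, matching the cycle-count sign.

-1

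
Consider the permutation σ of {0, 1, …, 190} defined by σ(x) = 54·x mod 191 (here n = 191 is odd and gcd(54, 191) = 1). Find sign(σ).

Start at x=107: 107 → 48 → 109 → 156 → 20 → 125 → 65 → … (one orbit).
Cycle lengths of π_54 on ℤ/191ℤ: [95, 95, 1]; 3 cycles in total.
3 cycles on 191: each ℓ→(−1)^(ℓ−1), product (−1)^188 = +1.

+1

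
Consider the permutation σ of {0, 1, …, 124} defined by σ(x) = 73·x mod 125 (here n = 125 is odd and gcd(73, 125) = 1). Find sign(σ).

-1

Trace 13: π^k(13) = [13, 74, 27, 96, 8, 84, 7] for k=0..6.
Decompose π into cycles: lengths [100, 20, 4, 1] (4 cycles, including the fixed point 0).
With 4 cycles on 125 points, sign = (−1)^{125−4} = -1.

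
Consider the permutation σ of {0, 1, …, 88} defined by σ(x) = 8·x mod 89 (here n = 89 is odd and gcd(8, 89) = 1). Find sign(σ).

+1

Trace 64: π^k(64) = [64, 67, 2, 16, 39, 45, 4] for k=0..6.
Decompose π into cycles: lengths [11, 11, 11, 11, 11, 11, 11, 11, 1] (9 cycles, including the fixed point 0).
With 9 cycles on 89 points, sign = (−1)^{89−9} = +1.
The Jacobi symbol (8|89) = +1 (Zolotarev) agrees.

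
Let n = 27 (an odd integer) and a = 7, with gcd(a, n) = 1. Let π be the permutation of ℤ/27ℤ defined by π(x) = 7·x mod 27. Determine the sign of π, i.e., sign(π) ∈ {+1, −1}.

Trace 16: π^k(16) = [16, 4, 1, 7, 22, 19, 25] for k=0..6.
π_7 has 7 disjoint cycles with lengths [9, 9, 3, 3, 1, 1, 1] on {0,…,26}.
7 cycles on 27: each ℓ→(−1)^(ℓ−1), product (−1)^20 = +1.

+1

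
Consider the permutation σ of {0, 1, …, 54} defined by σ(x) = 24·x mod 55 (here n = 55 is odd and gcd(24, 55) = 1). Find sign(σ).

-1

Orbit of 31 under x↦24x: [31, 29, 36, 39, 1, 24, 26]… (length divides ord_55(24)).
Cycle lengths of π_24 on ℤ/55ℤ: [10, 10, 10, 10, 10, 2, 2, 1]; 8 cycles in total.
With 8 cycles on 55 points, sign = (−1)^{55−8} = -1.
The Jacobi symbol (24|55) = -1 (Zolotarev) agrees.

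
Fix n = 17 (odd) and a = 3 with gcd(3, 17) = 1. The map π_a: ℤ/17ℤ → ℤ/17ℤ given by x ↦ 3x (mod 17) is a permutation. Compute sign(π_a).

Trace 16: π^k(16) = [16, 14, 8, 7, 4, 12, 2] for k=0..6.
π_3 has 2 disjoint cycles with lengths [16, 1] on {0,…,16}.
sign(π) = (−1)^{n − #cycles} = (−1)^{17−2} = (−1)^15 = -1.
Via Zolotarev, sign(π_{3}) = (3|17) = -1.

-1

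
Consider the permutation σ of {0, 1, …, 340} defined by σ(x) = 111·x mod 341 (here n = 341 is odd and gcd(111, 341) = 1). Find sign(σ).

Orbit of 188 under x↦111x: [188, 67, 276, 287, 144, 298, 1]… (length divides ord_341(111)).
Decompose π into cycles: lengths [15, 15, 15, 15, 15, 15, 15, 15, 15, 15, 15, 15, 15, 15, 15, 15, 15, 15, 15, 15, 15, 15, 1, 1, 1, 1, 1, 1, 1, 1, 1, 1, 1] (33 cycles, including the fixed point 0).
n − c = 341 − 33 = 308; sign = (−1)^308 = +1.

+1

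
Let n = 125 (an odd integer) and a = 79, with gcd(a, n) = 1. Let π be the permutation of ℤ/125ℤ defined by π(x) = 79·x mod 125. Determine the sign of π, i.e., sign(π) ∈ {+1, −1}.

Orbit of 59 under x↦79x: [59, 36, 94, 51, 29, 41, 114]… (length divides ord_125(79)).
Decompose π into cycles: lengths [50, 50, 10, 10, 2, 2, 1] (7 cycles, including the fixed point 0).
125 − 7 = 118 transpositions; sign(π) = (−1)^118 = +1.

+1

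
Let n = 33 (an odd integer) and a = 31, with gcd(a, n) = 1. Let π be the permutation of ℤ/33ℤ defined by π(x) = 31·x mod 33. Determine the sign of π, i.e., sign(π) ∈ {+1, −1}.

+1

Start at x=4: 4 → 25 → 16 → 1 → 31 → 4 (one orbit).
π_31 has 9 disjoint cycles with lengths [5, 5, 5, 5, 5, 5, 1, 1, 1] on {0,…,32}.
9 cycles on 33: each ℓ→(−1)^(ℓ−1), product (−1)^24 = +1.
Check: (31/33) = +1 by Zolotarev.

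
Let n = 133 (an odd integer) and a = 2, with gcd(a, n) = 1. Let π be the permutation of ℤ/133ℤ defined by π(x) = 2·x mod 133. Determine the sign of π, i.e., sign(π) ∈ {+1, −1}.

-1

Trace 25: π^k(25) = [25, 50, 100, 67, 1, 2, 4] for k=0..6.
The orbit structure of x ↦ 2x mod 133: 10 orbits of sizes [18, 18, 18, 18, 18, 18, 18, 3, 3, 1].
Σ(ℓ_i−1) = 133−10 = 123; sign = (−1)^123 = -1.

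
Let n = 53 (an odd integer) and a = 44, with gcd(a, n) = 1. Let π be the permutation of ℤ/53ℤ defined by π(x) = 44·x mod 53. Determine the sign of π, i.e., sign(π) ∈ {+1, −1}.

Start at x=1: 1 → 44 → 28 → 13 → 42 → 46 → 10 → … (one orbit).
5 cycles of lengths [13, 13, 13, 13, 1].
With 5 cycles on 53 points, sign = (−1)^{53−5} = +1.

+1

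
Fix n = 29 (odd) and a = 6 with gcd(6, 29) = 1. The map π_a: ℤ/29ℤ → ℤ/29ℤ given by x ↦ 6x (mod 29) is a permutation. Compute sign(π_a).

+1

Orbit of 25 under x↦6x: [25, 5, 1, 6, 7, 13, 20]… (length divides ord_29(6)).
Cycle type of π: 14×2 + 1; total 3 cycles.
Σ(ℓ_i−1) = 29−3 = 26; sign = (−1)^26 = +1.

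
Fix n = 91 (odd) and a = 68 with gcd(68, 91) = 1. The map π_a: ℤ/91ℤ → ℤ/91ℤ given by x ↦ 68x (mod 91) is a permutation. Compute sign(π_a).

-1

Start at x=27: 27 → 16 → 87 → 1 → 68 → 74 → 27 (one orbit).
18 cycles of lengths [6, 6, 6, 6, 6, 6, 6, 6, 6, 6, 6, 6, 6, 3, 3, 3, 3, 1].
With 18 cycles on 91 points, sign = (−1)^{91−18} = -1.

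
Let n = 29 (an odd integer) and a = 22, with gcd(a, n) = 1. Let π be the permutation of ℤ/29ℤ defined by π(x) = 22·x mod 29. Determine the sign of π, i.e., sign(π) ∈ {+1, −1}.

+1

Start at x=16: 16 → 4 → 1 → 22 → 20 → 5 → 23 → … (one orbit).
The orbit structure of x ↦ 22x mod 29: 3 orbits of sizes [14, 14, 1].
n − c = 29 − 3 = 26; sign = (−1)^26 = +1.
Via Zolotarev, sign(π_{22}) = (22|29) = +1.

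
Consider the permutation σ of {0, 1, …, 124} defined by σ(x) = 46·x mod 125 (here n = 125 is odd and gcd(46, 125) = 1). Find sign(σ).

+1

Orbit of 76 under x↦46x: [76, 121, 66, 36, 31, 51, 96]… (length divides ord_125(46)).
The orbit structure of x ↦ 46x mod 125: 13 orbits of sizes [25, 25, 25, 25, 5, 5, 5, 5, 1, 1, 1, 1, 1].
n − c = 125 − 13 = 112; sign = (−1)^112 = +1.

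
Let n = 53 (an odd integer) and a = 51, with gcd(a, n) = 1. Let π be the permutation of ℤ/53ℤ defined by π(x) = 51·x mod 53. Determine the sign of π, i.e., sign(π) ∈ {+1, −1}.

-1

Start at x=52: 52 → 2 → 49 → 8 → 37 → 32 → 42 → … (one orbit).
π_51 has 2 disjoint cycles with lengths [52, 1] on {0,…,52}.
53 − 2 = 51 transpositions; sign(π) = (−1)^51 = -1.
Zolotarev: (51|53) = -1, matching the cycle-count sign.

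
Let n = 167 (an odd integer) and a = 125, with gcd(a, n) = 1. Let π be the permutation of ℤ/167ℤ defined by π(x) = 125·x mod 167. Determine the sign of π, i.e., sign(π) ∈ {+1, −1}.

Orbit of 1 under x↦125x: [1, 125, 94, 60, 152, 129, 93]… (length divides ord_167(125)).
Cycle type of π: 166 + 1; total 2 cycles.
2 cycles on 167: each ℓ→(−1)^(ℓ−1), product (−1)^165 = -1.
Zolotarev: (125|167) = -1, matching the cycle-count sign.

-1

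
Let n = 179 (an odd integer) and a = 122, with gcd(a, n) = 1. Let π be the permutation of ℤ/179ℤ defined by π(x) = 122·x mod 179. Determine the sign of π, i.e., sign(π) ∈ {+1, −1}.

Orbit of 38 under x↦122x: [38, 161, 131, 51, 136, 124, 92]… (length divides ord_179(122)).
Decompose π into cycles: lengths [178, 1] (2 cycles, including the fixed point 0).
179 − 2 = 177 transpositions; sign(π) = (−1)^177 = -1.

-1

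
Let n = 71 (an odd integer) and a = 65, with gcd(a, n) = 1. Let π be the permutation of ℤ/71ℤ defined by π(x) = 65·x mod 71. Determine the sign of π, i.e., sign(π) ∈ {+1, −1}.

-1

Trace 4: π^k(4) = [4, 47, 2, 59, 1, 65, 36] for k=0..6.
The orbit structure of x ↦ 65x mod 71: 2 orbits of sizes [70, 1].
With 2 cycles on 71 points, sign = (−1)^{71−2} = -1.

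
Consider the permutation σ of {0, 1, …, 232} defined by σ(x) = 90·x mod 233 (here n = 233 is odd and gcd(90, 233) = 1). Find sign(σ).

Trace 25: π^k(25) = [25, 153, 23, 206, 133, 87, 141] for k=0..6.
Cycle type of π: 232 + 1; total 2 cycles.
n − c = 233 − 2 = 231; sign = (−1)^231 = -1.

-1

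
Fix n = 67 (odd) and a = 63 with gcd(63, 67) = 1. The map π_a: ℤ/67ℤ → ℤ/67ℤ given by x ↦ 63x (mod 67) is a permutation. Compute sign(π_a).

-1

Orbit of 11 under x↦63x: [11, 23, 42, 33, 2, 59, 32]… (length divides ord_67(63)).
The orbit structure of x ↦ 63x mod 67: 2 orbits of sizes [66, 1].
67 − 2 = 65 transpositions; sign(π) = (−1)^65 = -1.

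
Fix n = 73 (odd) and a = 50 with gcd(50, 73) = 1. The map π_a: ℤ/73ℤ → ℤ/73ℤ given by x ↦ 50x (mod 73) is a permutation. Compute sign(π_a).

+1

Orbit of 41 under x↦50x: [41, 6, 8, 35, 71, 46, 37]… (length divides ord_73(50)).
The orbit structure of x ↦ 50x mod 73: 3 orbits of sizes [36, 36, 1].
With 3 cycles on 73 points, sign = (−1)^{73−3} = +1.
(50|73)_J = +1 (Zolotarev's lemma cross-check).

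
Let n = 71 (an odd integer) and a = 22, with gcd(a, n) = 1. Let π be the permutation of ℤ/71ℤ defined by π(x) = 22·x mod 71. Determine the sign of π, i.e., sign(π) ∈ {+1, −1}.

-1

Orbit of 40 under x↦22x: [40, 28, 48, 62, 15, 46, 18]… (length divides ord_71(22)).
π_22 has 2 disjoint cycles with lengths [70, 1] on {0,…,70}.
2 cycles on 71: each ℓ→(−1)^(ℓ−1), product (−1)^69 = -1.
(22|71)_J = -1 (Zolotarev's lemma cross-check).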